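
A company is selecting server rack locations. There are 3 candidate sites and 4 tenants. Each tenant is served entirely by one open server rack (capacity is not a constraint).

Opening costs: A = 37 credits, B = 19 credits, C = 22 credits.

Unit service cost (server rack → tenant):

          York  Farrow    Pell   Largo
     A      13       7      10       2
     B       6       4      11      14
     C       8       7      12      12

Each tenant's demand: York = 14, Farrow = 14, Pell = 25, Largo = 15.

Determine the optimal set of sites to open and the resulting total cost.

For any fixed open set, each tenant goes to its cheapest open site; total = fixed + service.
{A, B}: York→B 6·14=84, Farrow→B 4·14=56, Pell→A 10·25=250, Largo→A 2·15=30. Service 420; fixed 56; total 476.
{A, B, C}: York→B 6·14=84, Farrow→B 4·14=56, Pell→A 10·25=250, Largo→A 2·15=30. Service 420; fixed 78; total 498.
{A, C}: service 490 + fixed 59 = 549
{B}: service 625 + fixed 19 = 644
(All 7 nonempty subsets were checked; A and B is lowest.)

Open A and B; minimum total cost 476.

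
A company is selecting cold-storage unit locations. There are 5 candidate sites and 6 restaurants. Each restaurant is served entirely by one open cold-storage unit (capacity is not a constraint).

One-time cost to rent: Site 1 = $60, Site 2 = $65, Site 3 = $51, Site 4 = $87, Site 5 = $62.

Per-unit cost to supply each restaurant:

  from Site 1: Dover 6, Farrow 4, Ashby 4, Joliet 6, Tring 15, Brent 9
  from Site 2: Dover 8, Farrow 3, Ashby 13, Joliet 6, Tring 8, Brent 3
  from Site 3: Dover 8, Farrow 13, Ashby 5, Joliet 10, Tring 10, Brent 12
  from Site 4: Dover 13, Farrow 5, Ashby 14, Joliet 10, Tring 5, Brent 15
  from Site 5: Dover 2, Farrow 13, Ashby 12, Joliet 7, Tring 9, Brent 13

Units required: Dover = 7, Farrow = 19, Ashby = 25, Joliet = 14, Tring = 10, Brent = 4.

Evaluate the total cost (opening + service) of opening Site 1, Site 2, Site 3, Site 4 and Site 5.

Total cost: 642

Each restaurant is assigned to its cheapest site among the open ones.
{Site 1, Site 2, Site 3, Site 4, Site 5}: Dover→Site 5 2·7=14, Farrow→Site 2 3·19=57, Ashby→Site 1 4·25=100, Joliet→Site 1 6·14=84, Tring→Site 4 5·10=50, Brent→Site 2 3·4=12. Service 317; fixed 325; total 642.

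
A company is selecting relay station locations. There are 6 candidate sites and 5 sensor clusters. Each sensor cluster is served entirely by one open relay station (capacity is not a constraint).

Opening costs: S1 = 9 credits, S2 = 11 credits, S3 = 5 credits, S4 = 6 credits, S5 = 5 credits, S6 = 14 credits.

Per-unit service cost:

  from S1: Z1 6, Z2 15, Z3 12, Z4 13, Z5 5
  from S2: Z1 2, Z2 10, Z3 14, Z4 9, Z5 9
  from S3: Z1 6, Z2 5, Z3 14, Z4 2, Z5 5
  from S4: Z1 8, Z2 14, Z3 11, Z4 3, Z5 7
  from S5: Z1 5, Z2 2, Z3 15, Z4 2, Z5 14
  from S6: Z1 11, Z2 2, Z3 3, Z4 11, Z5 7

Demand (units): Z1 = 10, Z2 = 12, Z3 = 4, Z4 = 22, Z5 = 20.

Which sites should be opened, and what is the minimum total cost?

For any fixed open set, each sensor cluster goes to its cheapest open site; total = fixed + service.
{S2, S3, S6}: Z1→S2 2·10=20, Z2→S6 2·12=24, Z3→S6 3·4=12, Z4→S3 2·22=44, Z5→S3 5·20=100. Service 200; fixed 30; total 230.
{S2, S3, S5, S6}: service 200 + fixed 35 = 235
{S2, S3, S4, S6}: service 200 + fixed 36 = 236
{S1, S2, S3, S4, S5, S6}: service 200 + fixed 50 = 250
No other subset beats 230.

Open S2, S3 and S6; minimum total cost 230.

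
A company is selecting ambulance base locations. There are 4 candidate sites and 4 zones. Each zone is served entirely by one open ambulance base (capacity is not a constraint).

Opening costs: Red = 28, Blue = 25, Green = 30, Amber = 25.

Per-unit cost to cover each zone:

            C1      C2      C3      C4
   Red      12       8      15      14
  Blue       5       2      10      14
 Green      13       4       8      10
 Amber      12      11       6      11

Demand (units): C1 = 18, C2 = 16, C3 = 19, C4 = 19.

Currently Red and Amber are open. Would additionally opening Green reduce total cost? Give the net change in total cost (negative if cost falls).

Current service cost with {Red, Amber}: 667.
Adding Green: each zone re-picks its cheapest; new service cost 584, saving 83.
Extra fixed cost: 30. Net change = 30 − 83 = -53.
(Totals: 720 → 667.)

Yes — net change −53 (cost falls by 53).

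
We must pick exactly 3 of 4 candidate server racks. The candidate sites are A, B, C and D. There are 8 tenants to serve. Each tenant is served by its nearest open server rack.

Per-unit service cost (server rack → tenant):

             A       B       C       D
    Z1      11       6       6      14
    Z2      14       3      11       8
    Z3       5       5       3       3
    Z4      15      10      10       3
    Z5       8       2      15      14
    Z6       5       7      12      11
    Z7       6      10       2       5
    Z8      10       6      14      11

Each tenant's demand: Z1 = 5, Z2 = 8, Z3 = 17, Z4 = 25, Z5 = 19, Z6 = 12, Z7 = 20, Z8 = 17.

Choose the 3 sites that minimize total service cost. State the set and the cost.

Choose B, C and D; total service cost 444.

With exactly 3 open, each tenant uses its cheapest among the chosen.
{B, C, D}: Z1→B 6·5=30, Z2→B 3·8=24, Z3→C 3·17=51, Z4→D 3·25=75, Z5→B 2·19=38, Z6→B 7·12=84, Z7→C 2·20=40, Z8→B 6·17=102. Service cost 444.
{A, B, D}: service cost 480
{A, B, C}: service cost 595
Among all 4 size-3 choices, {B, C, D} is lowest.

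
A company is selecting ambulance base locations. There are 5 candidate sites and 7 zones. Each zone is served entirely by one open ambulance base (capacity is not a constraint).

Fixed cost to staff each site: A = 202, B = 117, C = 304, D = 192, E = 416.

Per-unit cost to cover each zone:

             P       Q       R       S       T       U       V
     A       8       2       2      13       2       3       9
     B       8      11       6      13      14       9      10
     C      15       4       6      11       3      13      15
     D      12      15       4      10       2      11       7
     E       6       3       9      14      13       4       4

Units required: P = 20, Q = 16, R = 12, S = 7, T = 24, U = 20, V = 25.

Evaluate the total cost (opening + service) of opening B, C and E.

Each zone is assigned to its cheapest site among the open ones.
{B, C, E}: P→E 6·20=120, Q→E 3·16=48, R→B 6·12=72, S→C 11·7=77, T→C 3·24=72, U→E 4·20=80, V→E 4·25=100. Service 569; fixed 837; total 1406.

Total cost: 1406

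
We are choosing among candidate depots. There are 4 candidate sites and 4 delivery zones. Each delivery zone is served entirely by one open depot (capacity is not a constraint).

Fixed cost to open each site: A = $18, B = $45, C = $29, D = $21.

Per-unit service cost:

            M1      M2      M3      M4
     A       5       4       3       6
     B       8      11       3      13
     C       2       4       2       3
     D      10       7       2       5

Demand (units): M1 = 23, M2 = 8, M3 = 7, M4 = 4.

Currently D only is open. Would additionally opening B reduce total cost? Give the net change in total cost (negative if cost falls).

Yes — net change −1 (cost falls by 1).

Current service cost with {D}: 320.
Adding B: each delivery zone re-picks its cheapest; new service cost 274, saving 46.
Extra fixed cost: 45. Net change = 45 − 46 = -1.
(Totals: 341 → 340.)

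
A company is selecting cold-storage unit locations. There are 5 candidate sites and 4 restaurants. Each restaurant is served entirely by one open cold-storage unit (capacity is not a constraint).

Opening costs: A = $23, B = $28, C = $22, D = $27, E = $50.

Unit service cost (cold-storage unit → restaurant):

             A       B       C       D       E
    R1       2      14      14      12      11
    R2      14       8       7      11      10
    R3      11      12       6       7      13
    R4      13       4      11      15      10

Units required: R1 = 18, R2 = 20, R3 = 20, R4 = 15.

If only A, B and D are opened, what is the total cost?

Each restaurant is assigned to its cheapest site among the open ones.
{A, B, D}: R1→A 2·18=36, R2→B 8·20=160, R3→D 7·20=140, R4→B 4·15=60. Service 396; fixed 78; total 474.

Total cost: 474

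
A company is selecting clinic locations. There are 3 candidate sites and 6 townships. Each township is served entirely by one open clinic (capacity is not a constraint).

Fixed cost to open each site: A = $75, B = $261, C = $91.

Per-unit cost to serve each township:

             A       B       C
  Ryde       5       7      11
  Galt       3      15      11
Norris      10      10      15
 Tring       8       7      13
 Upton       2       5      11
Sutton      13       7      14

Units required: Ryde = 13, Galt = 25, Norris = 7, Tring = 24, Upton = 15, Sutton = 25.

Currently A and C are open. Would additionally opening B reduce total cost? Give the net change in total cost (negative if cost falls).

Current service cost with {A, C}: 757.
Adding B: each township re-picks its cheapest; new service cost 583, saving 174.
Extra fixed cost: 261. Net change = 261 − 174 = 87.
(Totals: 923 → 1010.)

No — net change +87 (cost rises by 87).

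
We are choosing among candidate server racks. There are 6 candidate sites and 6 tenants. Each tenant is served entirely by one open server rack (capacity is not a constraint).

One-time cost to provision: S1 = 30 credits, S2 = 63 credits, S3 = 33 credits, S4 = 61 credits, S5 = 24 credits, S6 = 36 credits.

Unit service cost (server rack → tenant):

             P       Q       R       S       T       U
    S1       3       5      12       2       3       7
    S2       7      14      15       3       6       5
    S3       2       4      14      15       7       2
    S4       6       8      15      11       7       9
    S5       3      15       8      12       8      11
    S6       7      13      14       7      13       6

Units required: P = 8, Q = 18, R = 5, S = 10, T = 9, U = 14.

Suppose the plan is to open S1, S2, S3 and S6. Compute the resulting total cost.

Total cost: 385

Each tenant is assigned to its cheapest site among the open ones.
{S1, S2, S3, S6}: P→S3 2·8=16, Q→S3 4·18=72, R→S1 12·5=60, S→S1 2·10=20, T→S1 3·9=27, U→S3 2·14=28. Service 223; fixed 162; total 385.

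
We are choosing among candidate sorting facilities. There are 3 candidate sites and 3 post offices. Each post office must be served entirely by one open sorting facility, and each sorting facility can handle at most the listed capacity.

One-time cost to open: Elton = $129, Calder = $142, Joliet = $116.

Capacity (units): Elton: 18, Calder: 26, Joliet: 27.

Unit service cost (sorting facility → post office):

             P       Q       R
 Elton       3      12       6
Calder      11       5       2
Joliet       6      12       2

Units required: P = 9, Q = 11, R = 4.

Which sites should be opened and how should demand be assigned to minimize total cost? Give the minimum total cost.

Open {Calder}: P→Calder 11·9=99, Q→Calder 5·11=55, R→Calder 2·4=8.
Loads: Calder carries 24/26. Service 162; fixed 142; total 304.
Next best feasible plan costs 310.

Minimum total cost: 304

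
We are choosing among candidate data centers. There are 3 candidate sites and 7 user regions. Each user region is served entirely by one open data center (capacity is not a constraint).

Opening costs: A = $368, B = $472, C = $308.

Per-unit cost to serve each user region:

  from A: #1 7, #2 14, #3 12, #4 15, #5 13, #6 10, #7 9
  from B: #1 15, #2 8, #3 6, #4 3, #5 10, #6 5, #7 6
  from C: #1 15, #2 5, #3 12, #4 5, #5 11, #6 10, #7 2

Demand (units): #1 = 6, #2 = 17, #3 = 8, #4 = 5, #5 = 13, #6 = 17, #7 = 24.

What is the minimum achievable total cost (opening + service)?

For any fixed open set, each user region goes to its cheapest open site; total = fixed + service.
{C}: #1→C 15·6=90, #2→C 5·17=85, #3→C 12·8=96, #4→C 5·5=25, #5→C 11·13=143, #6→C 10·17=170, #7→C 2·24=48. Service 657; fixed 308; total 965.
{B}: service 648 + fixed 472 = 1120
{B, C}: service 501 + fixed 780 = 1281
{A, B, C}: #1→A 7·6=42, #2→C 5·17=85, #3→B 6·8=48, #4→B 3·5=15, #5→B 10·13=130, #6→B 5·17=85, #7→C 2·24=48. Service 453; fixed 1148; total 1601.
No other subset beats 965.

Minimum total cost: 965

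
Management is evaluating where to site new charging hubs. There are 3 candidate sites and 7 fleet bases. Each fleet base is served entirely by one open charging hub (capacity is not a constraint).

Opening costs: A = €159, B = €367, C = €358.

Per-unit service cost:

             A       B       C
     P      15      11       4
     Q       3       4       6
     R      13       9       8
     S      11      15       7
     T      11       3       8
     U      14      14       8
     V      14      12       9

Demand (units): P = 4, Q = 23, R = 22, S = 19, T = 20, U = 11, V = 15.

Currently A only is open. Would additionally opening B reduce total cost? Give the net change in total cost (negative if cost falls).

Current service cost with {A}: 1208.
Adding B: each fleet base re-picks its cheapest; new service cost 914, saving 294.
Extra fixed cost: 367. Net change = 367 − 294 = 73.
(Totals: 1367 → 1440.)

No — net change +73 (cost rises by 73).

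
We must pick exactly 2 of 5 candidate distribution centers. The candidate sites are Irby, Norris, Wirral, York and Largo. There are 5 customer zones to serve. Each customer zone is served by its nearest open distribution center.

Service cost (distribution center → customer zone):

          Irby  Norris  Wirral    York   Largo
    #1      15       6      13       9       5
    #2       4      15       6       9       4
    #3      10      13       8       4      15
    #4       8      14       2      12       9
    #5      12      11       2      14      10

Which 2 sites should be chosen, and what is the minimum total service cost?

With exactly 2 open, each customer zone uses its cheapest among the chosen.
{Wirral, Largo}: #1→Largo 5, #2→Largo 4, #3→Wirral 8, #4→Wirral 2, #5→Wirral 2. Service cost 21.
{Wirral, York}: service cost 23
{Norris, Wirral}: service cost 24
Among all 10 size-2 choices, {Wirral, Largo} is lowest.

Choose Wirral and Largo; total service cost 21.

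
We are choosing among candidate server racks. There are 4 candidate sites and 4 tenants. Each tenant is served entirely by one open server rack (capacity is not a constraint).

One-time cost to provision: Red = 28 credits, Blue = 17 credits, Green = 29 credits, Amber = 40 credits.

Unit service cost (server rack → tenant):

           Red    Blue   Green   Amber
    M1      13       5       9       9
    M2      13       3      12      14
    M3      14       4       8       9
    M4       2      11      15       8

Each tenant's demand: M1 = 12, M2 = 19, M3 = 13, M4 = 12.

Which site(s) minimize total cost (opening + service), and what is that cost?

For any fixed open set, each tenant goes to its cheapest open site; total = fixed + service.
{Red, Blue}: M1→Blue 5·12=60, M2→Blue 3·19=57, M3→Blue 4·13=52, M4→Red 2·12=24. Service 193; fixed 45; total 238.
{Red, Blue, Green}: service 193 + fixed 74 = 267
{Red, Blue, Amber}: M1→Blue 5·12=60, M2→Blue 3·19=57, M3→Blue 4·13=52, M4→Red 2·12=24. Service 193; fixed 85; total 278.
{Red, Blue, Green, Amber}: service 193 + fixed 114 = 307
No other subset beats 238.

Open Red and Blue; minimum total cost 238.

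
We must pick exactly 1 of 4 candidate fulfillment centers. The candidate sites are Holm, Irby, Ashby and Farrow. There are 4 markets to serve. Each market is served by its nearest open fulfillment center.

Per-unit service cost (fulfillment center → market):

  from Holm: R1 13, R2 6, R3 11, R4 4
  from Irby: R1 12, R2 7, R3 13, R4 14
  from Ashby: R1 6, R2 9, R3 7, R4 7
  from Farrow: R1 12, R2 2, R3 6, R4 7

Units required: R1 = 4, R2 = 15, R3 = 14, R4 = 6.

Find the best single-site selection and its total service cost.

With exactly 1 open, each market uses its cheapest among the chosen.
{Farrow}: R1→Farrow 12·4=48, R2→Farrow 2·15=30, R3→Farrow 6·14=84, R4→Farrow 7·6=42. Service cost 204.
{Ashby}: service cost 299
{Holm}: service cost 320
Among all 4 size-1 choices, {Farrow} is lowest.

Choose Farrow only; total service cost 204.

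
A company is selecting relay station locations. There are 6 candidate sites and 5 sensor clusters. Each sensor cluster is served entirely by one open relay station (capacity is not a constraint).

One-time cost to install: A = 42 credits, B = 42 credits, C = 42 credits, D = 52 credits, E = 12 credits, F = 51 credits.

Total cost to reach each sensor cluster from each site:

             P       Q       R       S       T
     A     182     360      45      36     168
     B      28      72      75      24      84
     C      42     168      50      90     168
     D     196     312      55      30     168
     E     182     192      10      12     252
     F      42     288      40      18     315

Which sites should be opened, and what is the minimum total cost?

For any fixed open set, each sensor cluster goes to its cheapest open site; total = fixed + service.
{B, E}: P→B 28, Q→B 72, R→E 10, S→E 12, T→B 84. Service 206; fixed 54; total 260.
{A, B, E}: P→B 28, Q→B 72, R→E 10, S→E 12, T→B 84. Service 206; fixed 96; total 302.
{B, C, E}: P→B 28, Q→B 72, R→E 10, S→E 12, T→B 84. Service 206; fixed 96; total 302.
{A, B, C, D, E, F}: P→B 28, Q→B 72, R→E 10, S→E 12, T→B 84. Service 206; fixed 241; total 447.
No other subset beats 260.

Open B and E; minimum total cost 260.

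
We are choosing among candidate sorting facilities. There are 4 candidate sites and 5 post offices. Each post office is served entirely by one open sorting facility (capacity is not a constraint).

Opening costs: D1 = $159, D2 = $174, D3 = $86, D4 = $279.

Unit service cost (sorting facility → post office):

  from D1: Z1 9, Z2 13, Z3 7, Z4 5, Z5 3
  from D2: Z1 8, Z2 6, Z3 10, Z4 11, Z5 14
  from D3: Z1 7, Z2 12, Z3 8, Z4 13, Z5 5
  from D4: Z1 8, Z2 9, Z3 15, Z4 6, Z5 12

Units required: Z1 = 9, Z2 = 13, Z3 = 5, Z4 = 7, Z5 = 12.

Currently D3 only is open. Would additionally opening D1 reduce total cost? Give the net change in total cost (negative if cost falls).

No — net change +74 (cost rises by 74).

Current service cost with {D3}: 410.
Adding D1: each post office re-picks its cheapest; new service cost 325, saving 85.
Extra fixed cost: 159. Net change = 159 − 85 = 74.
(Totals: 496 → 570.)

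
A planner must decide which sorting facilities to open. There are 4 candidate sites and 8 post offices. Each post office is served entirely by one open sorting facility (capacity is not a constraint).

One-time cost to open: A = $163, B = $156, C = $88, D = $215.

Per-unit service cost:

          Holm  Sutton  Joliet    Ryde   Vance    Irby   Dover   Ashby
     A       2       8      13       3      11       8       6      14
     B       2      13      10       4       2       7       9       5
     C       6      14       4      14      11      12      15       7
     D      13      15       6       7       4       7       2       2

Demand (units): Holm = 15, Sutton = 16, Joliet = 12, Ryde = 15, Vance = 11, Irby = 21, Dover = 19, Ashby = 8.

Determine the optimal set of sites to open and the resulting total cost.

For any fixed open set, each post office goes to its cheapest open site; total = fixed + service.
{A, D}: Holm→A 2·15=30, Sutton→A 8·16=128, Joliet→D 6·12=72, Ryde→A 3·15=45, Vance→D 4·11=44, Irby→D 7·21=147, Dover→D 2·19=38, Ashby→D 2·8=16. Service 520; fixed 378; total 898.
{B}: service 798 + fixed 156 = 954
{A, C}: service 710 + fixed 251 = 961
{A, B, C, D}: Holm→A 2·15=30, Sutton→A 8·16=128, Joliet→C 4·12=48, Ryde→A 3·15=45, Vance→B 2·11=22, Irby→B 7·21=147, Dover→D 2·19=38, Ashby→D 2·8=16. Service 474; fixed 622; total 1096.
No other subset beats 898.

Open A and D; minimum total cost 898.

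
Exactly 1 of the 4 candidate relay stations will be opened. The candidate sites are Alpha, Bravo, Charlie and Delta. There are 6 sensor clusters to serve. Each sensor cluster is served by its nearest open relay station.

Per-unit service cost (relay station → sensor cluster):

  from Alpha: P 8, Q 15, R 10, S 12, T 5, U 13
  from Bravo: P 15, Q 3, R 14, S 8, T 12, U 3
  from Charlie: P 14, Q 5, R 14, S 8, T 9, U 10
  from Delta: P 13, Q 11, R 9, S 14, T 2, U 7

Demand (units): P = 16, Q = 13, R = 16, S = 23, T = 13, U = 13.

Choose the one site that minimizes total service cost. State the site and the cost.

Choose Bravo only; total service cost 882.

With exactly 1 open, each sensor cluster uses its cheapest among the chosen.
{Bravo}: P→Bravo 15·16=240, Q→Bravo 3·13=39, R→Bravo 14·16=224, S→Bravo 8·23=184, T→Bravo 12·13=156, U→Bravo 3·13=39. Service cost 882.
{Delta}: service cost 934
{Charlie}: service cost 944
Among all 4 size-1 choices, {Bravo} is lowest.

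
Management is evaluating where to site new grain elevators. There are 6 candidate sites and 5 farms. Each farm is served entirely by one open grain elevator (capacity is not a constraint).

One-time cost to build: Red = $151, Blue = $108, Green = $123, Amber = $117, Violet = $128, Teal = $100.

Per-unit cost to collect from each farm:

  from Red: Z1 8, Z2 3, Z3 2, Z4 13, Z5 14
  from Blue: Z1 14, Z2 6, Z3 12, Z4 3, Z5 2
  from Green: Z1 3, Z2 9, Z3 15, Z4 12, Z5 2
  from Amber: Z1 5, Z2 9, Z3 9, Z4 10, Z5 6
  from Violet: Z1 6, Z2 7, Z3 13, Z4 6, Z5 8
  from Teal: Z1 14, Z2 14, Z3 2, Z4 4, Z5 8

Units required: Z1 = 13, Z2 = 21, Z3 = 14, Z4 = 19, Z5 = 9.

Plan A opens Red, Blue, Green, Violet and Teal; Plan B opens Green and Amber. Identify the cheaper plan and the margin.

Plan B is cheaper by 13.

Plan A: {Red, Blue, Green, Violet, Teal}: Z1→Green 3·13=39, Z2→Red 3·21=63, Z3→Red 2·14=28, Z4→Blue 3·19=57, Z5→Blue 2·9=18. Service 205; fixed 610; total 815.
Plan B: {Green, Amber}: Z1→Green 3·13=39, Z2→Green 9·21=189, Z3→Amber 9·14=126, Z4→Amber 10·19=190, Z5→Green 2·9=18. Service 562; fixed 240; total 802.
Difference: |815 − 802| = 13.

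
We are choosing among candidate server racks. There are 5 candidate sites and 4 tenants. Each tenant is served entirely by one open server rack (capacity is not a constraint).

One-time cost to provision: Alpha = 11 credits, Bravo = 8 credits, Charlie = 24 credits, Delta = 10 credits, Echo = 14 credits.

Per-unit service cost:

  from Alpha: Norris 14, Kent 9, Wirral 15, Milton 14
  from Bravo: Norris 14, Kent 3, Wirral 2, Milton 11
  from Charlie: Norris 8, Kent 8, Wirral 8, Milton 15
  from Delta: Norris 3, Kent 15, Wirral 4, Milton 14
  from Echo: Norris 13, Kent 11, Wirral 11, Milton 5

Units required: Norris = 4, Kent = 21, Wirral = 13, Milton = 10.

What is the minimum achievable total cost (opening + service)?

Minimum total cost: 183

For any fixed open set, each tenant goes to its cheapest open site; total = fixed + service.
{Bravo, Delta, Echo}: Norris→Delta 3·4=12, Kent→Bravo 3·21=63, Wirral→Bravo 2·13=26, Milton→Echo 5·10=50. Service 151; fixed 32; total 183.
{Alpha, Bravo, Delta, Echo}: Norris→Delta 3·4=12, Kent→Bravo 3·21=63, Wirral→Bravo 2·13=26, Milton→Echo 5·10=50. Service 151; fixed 43; total 194.
{Bravo, Charlie, Delta, Echo}: service 151 + fixed 56 = 207
{Alpha, Bravo, Charlie, Delta, Echo}: service 151 + fixed 67 = 218
No other subset beats 183.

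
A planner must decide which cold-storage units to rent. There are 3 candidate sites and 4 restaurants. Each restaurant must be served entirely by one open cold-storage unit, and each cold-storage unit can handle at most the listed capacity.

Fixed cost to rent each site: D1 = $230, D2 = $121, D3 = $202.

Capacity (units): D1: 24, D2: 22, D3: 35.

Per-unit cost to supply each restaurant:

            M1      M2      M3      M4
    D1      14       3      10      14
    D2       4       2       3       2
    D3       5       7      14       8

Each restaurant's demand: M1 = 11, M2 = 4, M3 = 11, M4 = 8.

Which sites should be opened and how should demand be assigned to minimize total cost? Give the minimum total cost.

Minimum total cost: 455

Open {D2, D3}: M1→D3 5·11=55, M2→D3 7·4=28, M3→D2 3·11=33, M4→D2 2·8=16.
Loads: D2 carries 19/22, D3 carries 15/35. Service 132; fixed 323; total 455.
Next best feasible plan costs 483.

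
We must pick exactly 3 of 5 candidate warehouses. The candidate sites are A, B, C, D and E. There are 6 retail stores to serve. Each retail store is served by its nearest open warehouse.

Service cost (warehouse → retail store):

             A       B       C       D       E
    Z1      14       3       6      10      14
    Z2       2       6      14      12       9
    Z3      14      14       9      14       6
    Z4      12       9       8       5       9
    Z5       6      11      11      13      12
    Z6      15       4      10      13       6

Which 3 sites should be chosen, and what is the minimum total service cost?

Choose A, B and E; total service cost 30.

With exactly 3 open, each retail store uses its cheapest among the chosen.
{A, B, E}: Z1→B 3, Z2→A 2, Z3→E 6, Z4→B 9, Z5→A 6, Z6→B 4. Service cost 30.
{A, B, C}: service cost 32
{A, B, D}: service cost 34
Among all 10 size-3 choices, {A, B, E} is lowest.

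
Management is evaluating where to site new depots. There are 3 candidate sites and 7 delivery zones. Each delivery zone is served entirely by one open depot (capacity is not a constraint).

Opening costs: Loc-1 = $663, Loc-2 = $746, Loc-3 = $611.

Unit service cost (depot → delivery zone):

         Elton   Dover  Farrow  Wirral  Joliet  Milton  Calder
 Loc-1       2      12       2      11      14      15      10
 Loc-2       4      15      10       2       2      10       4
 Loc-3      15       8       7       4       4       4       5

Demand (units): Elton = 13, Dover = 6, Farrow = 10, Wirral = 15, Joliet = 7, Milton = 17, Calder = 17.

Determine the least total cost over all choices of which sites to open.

For any fixed open set, each delivery zone goes to its cheapest open site; total = fixed + service.
{Loc-3}: Elton→Loc-3 15·13=195, Dover→Loc-3 8·6=48, Farrow→Loc-3 7·10=70, Wirral→Loc-3 4·15=60, Joliet→Loc-3 4·7=28, Milton→Loc-3 4·17=68, Calder→Loc-3 5·17=85. Service 554; fixed 611; total 1165.
{Loc-2}: service 524 + fixed 746 = 1270
{Loc-1}: Elton→Loc-1 2·13=26, Dover→Loc-1 12·6=72, Farrow→Loc-1 2·10=20, Wirral→Loc-1 11·15=165, Joliet→Loc-1 14·7=98, Milton→Loc-1 15·17=255, Calder→Loc-1 10·17=170. Service 806; fixed 663; total 1469.
{Loc-1, Loc-2, Loc-3}: Elton→Loc-1 2·13=26, Dover→Loc-3 8·6=48, Farrow→Loc-1 2·10=20, Wirral→Loc-2 2·15=30, Joliet→Loc-2 2·7=14, Milton→Loc-3 4·17=68, Calder→Loc-2 4·17=68. Service 274; fixed 2020; total 2294.
No other subset beats 1165.

Minimum total cost: 1165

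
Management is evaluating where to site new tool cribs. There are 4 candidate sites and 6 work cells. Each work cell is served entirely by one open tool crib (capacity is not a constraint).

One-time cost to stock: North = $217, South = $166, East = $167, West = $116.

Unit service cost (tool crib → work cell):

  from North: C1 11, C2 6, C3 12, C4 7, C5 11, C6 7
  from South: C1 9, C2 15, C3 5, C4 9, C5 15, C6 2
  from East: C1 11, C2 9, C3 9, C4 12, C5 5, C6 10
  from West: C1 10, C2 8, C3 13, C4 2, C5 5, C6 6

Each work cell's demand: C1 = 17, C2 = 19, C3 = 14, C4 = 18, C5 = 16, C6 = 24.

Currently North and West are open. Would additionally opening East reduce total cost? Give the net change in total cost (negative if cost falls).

Current service cost with {North, West}: 712.
Adding East: each work cell re-picks its cheapest; new service cost 670, saving 42.
Extra fixed cost: 167. Net change = 167 − 42 = 125.
(Totals: 1045 → 1170.)

No — net change +125 (cost rises by 125).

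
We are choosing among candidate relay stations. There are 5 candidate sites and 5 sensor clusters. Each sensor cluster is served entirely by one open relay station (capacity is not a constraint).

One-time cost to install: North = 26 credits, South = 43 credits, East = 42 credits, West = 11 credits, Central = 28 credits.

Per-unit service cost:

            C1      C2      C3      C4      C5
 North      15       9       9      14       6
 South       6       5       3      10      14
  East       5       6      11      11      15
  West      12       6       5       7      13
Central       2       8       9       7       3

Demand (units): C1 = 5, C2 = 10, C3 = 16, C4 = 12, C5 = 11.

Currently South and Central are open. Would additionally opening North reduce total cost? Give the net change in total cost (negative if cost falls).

No — net change +26 (cost rises by 26).

Current service cost with {South, Central}: 225.
Adding North: each sensor cluster re-picks its cheapest; new service cost 225, saving 0.
Extra fixed cost: 26. Net change = 26 − 0 = 26.
(Totals: 296 → 322.)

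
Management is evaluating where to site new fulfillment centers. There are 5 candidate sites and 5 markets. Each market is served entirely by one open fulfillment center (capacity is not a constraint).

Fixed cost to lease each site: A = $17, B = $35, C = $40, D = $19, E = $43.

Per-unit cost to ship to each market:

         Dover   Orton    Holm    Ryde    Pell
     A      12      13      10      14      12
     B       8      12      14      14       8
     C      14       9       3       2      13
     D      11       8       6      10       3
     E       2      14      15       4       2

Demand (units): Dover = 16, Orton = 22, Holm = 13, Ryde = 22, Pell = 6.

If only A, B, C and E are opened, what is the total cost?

Each market is assigned to its cheapest site among the open ones.
{A, B, C, E}: Dover→E 2·16=32, Orton→C 9·22=198, Holm→C 3·13=39, Ryde→C 2·22=44, Pell→E 2·6=12. Service 325; fixed 135; total 460.

Total cost: 460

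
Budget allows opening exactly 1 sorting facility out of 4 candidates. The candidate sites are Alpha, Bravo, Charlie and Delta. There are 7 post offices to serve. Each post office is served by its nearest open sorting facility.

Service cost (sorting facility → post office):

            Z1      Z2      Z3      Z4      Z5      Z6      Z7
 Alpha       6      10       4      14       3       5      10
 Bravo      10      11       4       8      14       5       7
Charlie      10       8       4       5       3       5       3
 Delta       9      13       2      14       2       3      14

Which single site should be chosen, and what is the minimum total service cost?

With exactly 1 open, each post office uses its cheapest among the chosen.
{Charlie}: Z1→Charlie 10, Z2→Charlie 8, Z3→Charlie 4, Z4→Charlie 5, Z5→Charlie 3, Z6→Charlie 5, Z7→Charlie 3. Service cost 38.
{Alpha}: service cost 52
{Delta}: service cost 57
Among all 4 size-1 choices, {Charlie} is lowest.

Choose Charlie only; total service cost 38.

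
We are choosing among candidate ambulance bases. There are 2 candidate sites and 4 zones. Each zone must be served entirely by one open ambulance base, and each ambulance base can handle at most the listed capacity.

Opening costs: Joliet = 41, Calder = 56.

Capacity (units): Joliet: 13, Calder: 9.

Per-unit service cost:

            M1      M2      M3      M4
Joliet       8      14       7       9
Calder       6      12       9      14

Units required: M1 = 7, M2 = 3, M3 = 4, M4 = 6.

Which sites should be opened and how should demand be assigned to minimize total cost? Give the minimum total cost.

Minimum total cost: 263

Open {Joliet, Calder}: M1→Calder 6·7=42, M2→Joliet 14·3=42, M3→Joliet 7·4=28, M4→Joliet 9·6=54.
Loads: Joliet carries 13/13, Calder carries 7/9. Service 166; fixed 97; total 263.
Next best feasible plan costs 279.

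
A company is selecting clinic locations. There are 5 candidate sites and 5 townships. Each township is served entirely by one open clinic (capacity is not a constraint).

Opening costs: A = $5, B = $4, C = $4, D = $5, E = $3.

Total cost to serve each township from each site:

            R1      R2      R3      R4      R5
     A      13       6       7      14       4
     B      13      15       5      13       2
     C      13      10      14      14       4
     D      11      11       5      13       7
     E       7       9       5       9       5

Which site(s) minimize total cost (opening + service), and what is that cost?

For any fixed open set, each township goes to its cheapest open site; total = fixed + service.
{E}: R1→E 7, R2→E 9, R3→E 5, R4→E 9, R5→E 5. Service 35; fixed 3; total 38.
{A, E}: R1→E 7, R2→A 6, R3→E 5, R4→E 9, R5→A 4. Service 31; fixed 8; total 39.
{B, E}: R1→E 7, R2→E 9, R3→B 5, R4→E 9, R5→B 2. Service 32; fixed 7; total 39.
{A, B, C, D, E}: service 29 + fixed 21 = 50
No other subset beats 38.

Open E only; minimum total cost 38.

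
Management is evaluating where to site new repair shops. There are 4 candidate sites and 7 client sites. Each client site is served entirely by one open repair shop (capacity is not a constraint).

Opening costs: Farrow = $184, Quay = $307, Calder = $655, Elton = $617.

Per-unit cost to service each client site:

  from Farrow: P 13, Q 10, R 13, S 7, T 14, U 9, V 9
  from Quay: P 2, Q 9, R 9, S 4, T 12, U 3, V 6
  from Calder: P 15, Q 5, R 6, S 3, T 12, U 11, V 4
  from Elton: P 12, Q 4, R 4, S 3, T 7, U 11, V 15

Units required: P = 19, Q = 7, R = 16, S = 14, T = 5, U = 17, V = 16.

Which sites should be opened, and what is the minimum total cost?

Open Quay only; minimum total cost 815.

For any fixed open set, each client site goes to its cheapest open site; total = fixed + service.
{Quay}: P→Quay 2·19=38, Q→Quay 9·7=63, R→Quay 9·16=144, S→Quay 4·14=56, T→Quay 12·5=60, U→Quay 3·17=51, V→Quay 6·16=96. Service 508; fixed 307; total 815.
{Farrow, Quay}: service 508 + fixed 491 = 999
{Farrow}: service 990 + fixed 184 = 1174
{Farrow, Quay, Calder, Elton}: service 322 + fixed 1763 = 2085
(All 15 nonempty subsets were checked; Quay only is lowest.)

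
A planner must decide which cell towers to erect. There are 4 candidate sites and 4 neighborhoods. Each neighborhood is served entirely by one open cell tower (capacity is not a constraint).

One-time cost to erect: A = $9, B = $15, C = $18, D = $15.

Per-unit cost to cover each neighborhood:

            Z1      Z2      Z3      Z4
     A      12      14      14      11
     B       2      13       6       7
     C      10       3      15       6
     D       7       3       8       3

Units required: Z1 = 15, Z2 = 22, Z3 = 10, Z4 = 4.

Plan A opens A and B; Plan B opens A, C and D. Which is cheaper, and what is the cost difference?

Plan B is cheaper by 123.

Plan A: {A, B}: Z1→B 2·15=30, Z2→B 13·22=286, Z3→B 6·10=60, Z4→B 7·4=28. Service 404; fixed 24; total 428.
Plan B: {A, C, D}: Z1→D 7·15=105, Z2→C 3·22=66, Z3→D 8·10=80, Z4→D 3·4=12. Service 263; fixed 42; total 305.
Difference: |428 − 305| = 123.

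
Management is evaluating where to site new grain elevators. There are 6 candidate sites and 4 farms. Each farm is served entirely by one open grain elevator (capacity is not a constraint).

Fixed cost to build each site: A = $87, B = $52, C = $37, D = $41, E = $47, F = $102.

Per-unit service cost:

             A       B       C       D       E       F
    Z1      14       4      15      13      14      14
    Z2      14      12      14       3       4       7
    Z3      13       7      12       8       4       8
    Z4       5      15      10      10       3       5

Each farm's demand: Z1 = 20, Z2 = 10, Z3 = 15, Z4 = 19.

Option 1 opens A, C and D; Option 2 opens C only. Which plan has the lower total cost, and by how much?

Option 1: {A, C, D}: Z1→D 13·20=260, Z2→D 3·10=30, Z3→D 8·15=120, Z4→A 5·19=95. Service 505; fixed 165; total 670.
Option 2: {C}: Z1→C 15·20=300, Z2→C 14·10=140, Z3→C 12·15=180, Z4→C 10·19=190. Service 810; fixed 37; total 847.
Difference: |670 − 847| = 177.

Option 1 is cheaper by 177.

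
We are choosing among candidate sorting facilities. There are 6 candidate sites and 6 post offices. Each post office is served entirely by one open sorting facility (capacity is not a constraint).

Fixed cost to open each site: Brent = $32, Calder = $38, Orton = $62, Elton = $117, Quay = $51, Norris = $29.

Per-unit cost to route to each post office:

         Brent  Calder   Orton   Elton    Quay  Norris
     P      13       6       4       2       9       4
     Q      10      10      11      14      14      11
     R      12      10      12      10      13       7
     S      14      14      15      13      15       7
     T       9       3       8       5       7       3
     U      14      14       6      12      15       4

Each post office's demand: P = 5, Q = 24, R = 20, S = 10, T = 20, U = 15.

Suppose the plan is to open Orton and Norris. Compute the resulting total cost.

Each post office is assigned to its cheapest site among the open ones.
{Orton, Norris}: P→Orton 4·5=20, Q→Orton 11·24=264, R→Norris 7·20=140, S→Norris 7·10=70, T→Norris 3·20=60, U→Norris 4·15=60. Service 614; fixed 91; total 705.

Total cost: 705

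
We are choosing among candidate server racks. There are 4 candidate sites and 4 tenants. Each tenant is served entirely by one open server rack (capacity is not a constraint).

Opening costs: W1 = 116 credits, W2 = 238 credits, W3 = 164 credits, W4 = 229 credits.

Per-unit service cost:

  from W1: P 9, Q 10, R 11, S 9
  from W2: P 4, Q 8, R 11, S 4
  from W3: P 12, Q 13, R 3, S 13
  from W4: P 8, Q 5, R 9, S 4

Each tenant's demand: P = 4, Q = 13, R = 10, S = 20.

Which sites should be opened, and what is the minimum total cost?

Open W4 only; minimum total cost 496.

For any fixed open set, each tenant goes to its cheapest open site; total = fixed + service.
{W4}: P→W4 8·4=32, Q→W4 5·13=65, R→W4 9·10=90, S→W4 4·20=80. Service 267; fixed 229; total 496.
{W2}: P→W2 4·4=16, Q→W2 8·13=104, R→W2 11·10=110, S→W2 4·20=80. Service 310; fixed 238; total 548.
{W1}: P→W1 9·4=36, Q→W1 10·13=130, R→W1 11·10=110, S→W1 9·20=180. Service 456; fixed 116; total 572.
{W1, W2, W3, W4}: service 191 + fixed 747 = 938
No other subset beats 496.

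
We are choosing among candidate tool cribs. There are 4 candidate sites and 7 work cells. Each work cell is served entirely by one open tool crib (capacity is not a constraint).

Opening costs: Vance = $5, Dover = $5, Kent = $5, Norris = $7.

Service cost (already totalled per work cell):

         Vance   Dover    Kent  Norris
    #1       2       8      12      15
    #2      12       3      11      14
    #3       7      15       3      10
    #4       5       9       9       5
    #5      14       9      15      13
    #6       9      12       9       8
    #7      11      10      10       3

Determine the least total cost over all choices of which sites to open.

Minimum total cost: 54

For any fixed open set, each work cell goes to its cheapest open site; total = fixed + service.
{Vance, Dover, Norris}: #1→Vance 2, #2→Dover 3, #3→Vance 7, #4→Vance 5, #5→Dover 9, #6→Norris 8, #7→Norris 3. Service 37; fixed 17; total 54.
{Vance, Dover}: service 45 + fixed 10 = 55
{Vance, Dover, Kent, Norris}: #1→Vance 2, #2→Dover 3, #3→Kent 3, #4→Vance 5, #5→Dover 9, #6→Norris 8, #7→Norris 3. Service 33; fixed 22; total 55.
{Vance}: service 60 + fixed 5 = 65
No other subset beats 54.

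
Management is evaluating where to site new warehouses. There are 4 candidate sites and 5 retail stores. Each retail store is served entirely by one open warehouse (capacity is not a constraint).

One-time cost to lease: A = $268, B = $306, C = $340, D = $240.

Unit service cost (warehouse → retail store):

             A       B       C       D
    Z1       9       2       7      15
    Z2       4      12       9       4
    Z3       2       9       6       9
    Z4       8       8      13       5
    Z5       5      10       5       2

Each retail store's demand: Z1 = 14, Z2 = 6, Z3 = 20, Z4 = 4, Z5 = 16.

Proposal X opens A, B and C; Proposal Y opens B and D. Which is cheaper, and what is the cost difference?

Proposal X: {A, B, C}: Z1→B 2·14=28, Z2→A 4·6=24, Z3→A 2·20=40, Z4→A 8·4=32, Z5→A 5·16=80. Service 204; fixed 914; total 1118.
Proposal Y: {B, D}: Z1→B 2·14=28, Z2→D 4·6=24, Z3→B 9·20=180, Z4→D 5·4=20, Z5→D 2·16=32. Service 284; fixed 546; total 830.
Difference: |1118 − 830| = 288.

Proposal Y is cheaper by 288.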